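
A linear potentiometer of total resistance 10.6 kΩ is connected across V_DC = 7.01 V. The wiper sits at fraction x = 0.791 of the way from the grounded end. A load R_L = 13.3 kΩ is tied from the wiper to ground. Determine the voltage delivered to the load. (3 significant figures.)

Lower segment x·R_p = 8.385 kΩ; upper segment (1−x)·R_p = 2.215 kΩ.
R_L loads the lower segment: effective lower R = 5.143 kΩ.
V_out = 7.01 × 5.143/(2.215 + 5.143) = 4.899 V.
(Unloaded: V_out = x·V_DC = 5.54 V.)

V_out ≈ 4.90 V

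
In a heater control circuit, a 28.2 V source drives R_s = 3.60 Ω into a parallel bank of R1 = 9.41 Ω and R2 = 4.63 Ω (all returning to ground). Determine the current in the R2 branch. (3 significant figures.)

Equivalent of the parallel group: R_p = 3.103 Ω.
Node voltage V_A = V_CC · R_p/(R_s + R_p) = 28.2 × 0.4629 = 13.05 V.
I(R2) = V_A / R2 = 13.05/4.63 = 2.820 A.

I ≈ 2.82 A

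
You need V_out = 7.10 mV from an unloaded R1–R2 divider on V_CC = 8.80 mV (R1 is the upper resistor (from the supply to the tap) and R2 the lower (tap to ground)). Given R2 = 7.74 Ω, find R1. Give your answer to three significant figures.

V_out/V_CC = R2/(R1+R2) = 0.8068.
Rearranging, R1 = R2·(1−k)/k = 7.74 × 0.2394 = 1.853 Ω.

R1 ≈ 1.85 Ω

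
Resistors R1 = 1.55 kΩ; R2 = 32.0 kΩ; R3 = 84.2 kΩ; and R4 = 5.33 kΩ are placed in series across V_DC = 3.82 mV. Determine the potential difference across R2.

V ≈ 0.993 mV

ΣR = 1.55 + 32.0 + 84.2 + 5.33 = 123.1 kΩ.
V = V_DC · R/ΣR = 3.82 × 0.2600 = 0.9932 mV.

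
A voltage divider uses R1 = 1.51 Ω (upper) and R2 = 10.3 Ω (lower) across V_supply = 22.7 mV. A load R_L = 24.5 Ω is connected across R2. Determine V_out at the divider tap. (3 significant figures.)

V_out ≈ 18.8 mV

R2 ‖ R_L = (10.3 × 24.5)/(10.3 + 24.5) = 7.251 Ω.
Now apply the divider: V_out = 22.7 × 0.8277 = 18.79 mV.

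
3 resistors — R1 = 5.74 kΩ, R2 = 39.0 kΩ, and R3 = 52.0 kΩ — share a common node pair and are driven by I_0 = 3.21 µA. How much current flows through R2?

Total conductance ΣG = 1/5.74 + 1/39.0 + 1/52.0 = 0.2191 (units of 1/kΩ).
R2 takes the fraction G_k/ΣG = 0.02564/0.2191 = 0.1170, so I = 3.21 × 0.1170 = 0.3757 µA.

I ≈ 0.376 µA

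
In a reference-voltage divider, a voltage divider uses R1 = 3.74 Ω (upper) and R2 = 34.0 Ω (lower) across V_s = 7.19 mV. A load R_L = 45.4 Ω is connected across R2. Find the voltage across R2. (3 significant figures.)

The load sits in parallel with R2, giving an effective lower resistance R2' = R2·R_L/(R2+R_L) = 19.44 Ω.
Then V_out = V_s · R2'/(R1 + R2') = 7.19 × 19.44/23.18 = 6.030 mV.
(Unloaded it would be 6.48 mV; the load pulls it down.)

V_out ≈ 6.03 mV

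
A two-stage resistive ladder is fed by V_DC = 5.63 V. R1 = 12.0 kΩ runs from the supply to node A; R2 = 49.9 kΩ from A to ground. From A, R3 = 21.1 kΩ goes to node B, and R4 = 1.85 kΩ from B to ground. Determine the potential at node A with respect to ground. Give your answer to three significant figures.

Node A sees R2 in parallel with the series input of stage 2, R3 + R4 = 22.95 kΩ.
Effective lower resistance at A: R2 ‖ 22.95 = 15.72 kΩ.
V_A = 5.63 × 15.72/(12.0 + 15.72) = 3.193 V.

V_A ≈ 3.19 V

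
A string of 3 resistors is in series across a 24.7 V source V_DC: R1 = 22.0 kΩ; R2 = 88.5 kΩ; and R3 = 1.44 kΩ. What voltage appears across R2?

V ≈ 19.5 V

Total series resistance ΣR = 22.0 + 88.5 + 1.44 = 111.9 kΩ.
By the voltage-divider rule, V = 24.7 × 88.50/111.9 = 19.53 V.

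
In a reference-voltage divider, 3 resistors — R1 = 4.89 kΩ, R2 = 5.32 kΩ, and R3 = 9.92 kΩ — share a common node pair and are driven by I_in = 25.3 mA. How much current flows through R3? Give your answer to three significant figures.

ΣG = 1/4.89 + 1/5.32 + 1/9.92 = 0.4933.
Current divider: I(R3) = I_in · G_k/ΣG = 25.3 × (0.1008/0.4933) = 25.3 × 0.2044 = 5.170 mA.

I ≈ 5.17 mA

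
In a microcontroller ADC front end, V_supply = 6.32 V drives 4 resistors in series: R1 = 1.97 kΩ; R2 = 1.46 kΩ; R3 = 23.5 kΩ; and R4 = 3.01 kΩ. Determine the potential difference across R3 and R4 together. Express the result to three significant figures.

Total series resistance ΣR = 1.97 + 1.46 + 23.5 + 3.01 = 29.94 kΩ.
R_{R3..R4} = 23.5 + 3.01 = 26.51 kΩ.
Voltage divider: V = V_supply · (26.51 / 29.94) = 6.32 × 0.8854 = 5.596 V.

V ≈ 5.60 V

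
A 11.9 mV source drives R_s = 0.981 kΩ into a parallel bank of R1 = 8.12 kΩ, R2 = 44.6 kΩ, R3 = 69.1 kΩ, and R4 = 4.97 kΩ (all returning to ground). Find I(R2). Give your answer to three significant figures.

Parallel bank: R_p = 1/(1/8.12 + 1/44.6 + 1/69.1 + 1/4.97) = 2.768 kΩ.
Node voltage V_A = V_supply · R_p/(R_s + R_p) = 11.9 × 0.7383 = 8.786 mV.
I(R2) = V_A / R2 = 8.786/44.6 = 0.1970 µA.

I ≈ 0.197 µA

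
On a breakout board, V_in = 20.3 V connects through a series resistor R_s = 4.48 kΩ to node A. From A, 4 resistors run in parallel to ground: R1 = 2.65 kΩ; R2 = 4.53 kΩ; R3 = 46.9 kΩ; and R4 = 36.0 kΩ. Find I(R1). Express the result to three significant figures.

I ≈ 1.96 mA

Parallel bank: R_p = 1/(1/2.65 + 1/4.53 + 1/46.9 + 1/36.0) = 1.545 kΩ.
Node voltage V_A = V_in · R_p/(R_s + R_p) = 20.3 × 0.2564 = 5.206 V.
I(R1) = V_A / R1 = 5.206/2.65 = 1.964 mA.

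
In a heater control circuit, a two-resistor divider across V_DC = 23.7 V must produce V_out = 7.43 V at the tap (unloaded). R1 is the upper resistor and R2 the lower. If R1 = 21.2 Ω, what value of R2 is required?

Required fraction k = V_out/V_DC = 0.3135.
Rearranging, R2 = R1·k/(1−k) = 21.2 × 0.4567 = 9.681 Ω.

R2 ≈ 9.68 Ω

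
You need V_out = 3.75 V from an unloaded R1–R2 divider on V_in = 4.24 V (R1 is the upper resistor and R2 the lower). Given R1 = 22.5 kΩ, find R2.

R2 ≈ 172 kΩ

V_out/V_in = R2/(R1+R2) = 0.8844.
So R2 = R1 · V_out/(V_in − V_out) = 22.5 × 3.75/(4.24 − 3.75) = 22.5 × 7.653 = 172.2 kΩ.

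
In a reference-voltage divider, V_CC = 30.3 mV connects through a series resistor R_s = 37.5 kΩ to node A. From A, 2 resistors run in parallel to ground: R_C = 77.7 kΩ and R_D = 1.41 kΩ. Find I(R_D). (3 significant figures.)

I ≈ 0.765 µA

Combine the parallel branches: R_p = (1/77.7 + 1/1.41)⁻¹ = 1.385 kΩ.
V_A = 30.3 × 1.385/38.88 = 1.079 mV.
Branch current I = V_A/R_D = 1.079/1.41 = 0.7653 µA.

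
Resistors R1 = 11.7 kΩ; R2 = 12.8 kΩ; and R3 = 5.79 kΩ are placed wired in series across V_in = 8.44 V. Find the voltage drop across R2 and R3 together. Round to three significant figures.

Series total: ΣR = 11.7 + 12.8 + 5.79 = 30.29 kΩ.
R_{R2..R3} = 12.8 + 5.79 = 18.59 kΩ.
Voltage divider: V = V_in · (18.59 / 30.29) = 8.44 × 0.6137 = 5.180 V.

V ≈ 5.18 V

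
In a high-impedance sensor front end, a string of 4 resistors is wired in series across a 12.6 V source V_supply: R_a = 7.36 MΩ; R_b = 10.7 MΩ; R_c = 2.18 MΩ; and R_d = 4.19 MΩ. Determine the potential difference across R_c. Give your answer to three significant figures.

V ≈ 1.12 V

Series total: ΣR = 7.36 + 10.7 + 2.18 + 4.19 = 24.43 MΩ.
Voltage divider: V = V_supply · (2.180 / 24.43) = 12.6 × 0.08923 = 1.124 V.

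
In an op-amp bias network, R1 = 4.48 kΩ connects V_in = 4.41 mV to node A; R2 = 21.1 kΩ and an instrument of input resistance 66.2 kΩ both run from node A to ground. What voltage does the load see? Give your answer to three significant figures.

R2 ‖ R_L = (21.1 × 66.2)/(21.1 + 66.2) = 16.00 kΩ.
Voltage divider with the loaded lower leg: V_out = 4.41 × 16.00/(4.48 + 16.00) = 4.41 × 0.7813 = 3.445 mV.

V_out ≈ 3.45 mV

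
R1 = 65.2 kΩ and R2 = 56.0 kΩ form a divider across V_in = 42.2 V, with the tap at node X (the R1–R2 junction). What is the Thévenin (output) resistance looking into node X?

Looking into X with the source shorted: R_th = R1·R2/(R1+R2) = 65.20 × 56.0/121.2 = 30.13 kΩ.

R_th ≈ 30.1 kΩ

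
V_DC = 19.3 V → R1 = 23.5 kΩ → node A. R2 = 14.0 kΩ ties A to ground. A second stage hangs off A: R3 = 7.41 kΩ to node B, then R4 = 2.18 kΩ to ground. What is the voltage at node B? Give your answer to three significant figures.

V_B ≈ 0.855 V

The second stage (R3 + R4 = 9.590 kΩ) loads node A in parallel with R2.
R2 ‖ (R3+R4) = 5.691 kΩ.
First divider: V_A = V_DC · 5.691/(23.5 + 5.691) = 3.763 V.
Then the unloaded second divider: V_B = V_A × R4/(R3+R4) = 3.763 × 0.2273 = 0.8554 V.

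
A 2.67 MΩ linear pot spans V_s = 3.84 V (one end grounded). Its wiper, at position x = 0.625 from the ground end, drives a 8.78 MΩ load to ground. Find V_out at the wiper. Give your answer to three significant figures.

Split the track: R_lower = x·R_p = 1.669 MΩ, R_upper = (1−x)·R_p = 1.001 MΩ.
Lower segment in parallel with the load: 1.669 ‖ 8.78 = 1.402 MΩ.
V_out = 3.84 × 1.402/(1.001 + 1.402) = 2.240 V.

V_out ≈ 2.24 V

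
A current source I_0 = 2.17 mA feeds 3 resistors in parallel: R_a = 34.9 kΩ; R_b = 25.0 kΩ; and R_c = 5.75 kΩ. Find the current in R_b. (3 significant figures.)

I ≈ 0.358 mA

Total conductance ΣG = 1/34.9 + 1/25.0 + 1/5.75 = 0.2426 (units of 1/kΩ).
Current divider: I(R_b) = I_0 · G_k/ΣG = 2.17 × (0.04000/0.2426) = 2.17 × 0.1649 = 0.3578 mA.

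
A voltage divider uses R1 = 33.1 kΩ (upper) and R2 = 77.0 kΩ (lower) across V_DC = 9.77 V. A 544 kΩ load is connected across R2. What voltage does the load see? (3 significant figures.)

V_out ≈ 6.55 V

First combine the lower leg with the load: R2 ‖ R_L = 67.45 kΩ.
Now apply the divider: V_out = 9.77 × 0.6708 = 6.554 V.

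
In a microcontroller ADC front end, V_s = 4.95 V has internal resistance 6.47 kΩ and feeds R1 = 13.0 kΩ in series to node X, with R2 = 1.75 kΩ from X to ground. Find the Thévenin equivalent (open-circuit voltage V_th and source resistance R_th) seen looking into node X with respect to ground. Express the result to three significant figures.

R1' = 6.47 + 13.0 = 19.47 kΩ (source resistance + R1).
With X open, the divider is unloaded: V_th = 4.95 × 1.75/21.22 = 0.4082 V.
Zeroing V_s shorts the top of R1' to ground, so R_th = R1' ‖ R2 = 1.606 kΩ.

V_th ≈ 0.408 V, R_th ≈ 1.61 kΩ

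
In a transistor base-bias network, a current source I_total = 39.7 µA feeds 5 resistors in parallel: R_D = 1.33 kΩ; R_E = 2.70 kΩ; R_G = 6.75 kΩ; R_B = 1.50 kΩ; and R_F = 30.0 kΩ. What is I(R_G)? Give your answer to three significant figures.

ΣG = 1/1.33 + 1/2.70 + 1/6.75 + 1/1.50 + 1/30.0 = 1.970.
By the current-divider rule, I = I_total · G_k/ΣG = 39.7 × 0.07519 = 2.985 µA.

I ≈ 2.98 µA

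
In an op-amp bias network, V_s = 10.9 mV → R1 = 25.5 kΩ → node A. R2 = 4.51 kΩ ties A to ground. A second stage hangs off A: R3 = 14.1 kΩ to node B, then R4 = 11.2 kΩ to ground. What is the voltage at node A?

Looking into the second stage from A: R3 + R4 = 25.30 kΩ appears in parallel with R2.
R2 ‖ (R3+R4) = 3.828 kΩ.
V_A = 10.9 × 3.828/(25.5 + 3.828) = 1.423 mV.

V_A ≈ 1.42 mV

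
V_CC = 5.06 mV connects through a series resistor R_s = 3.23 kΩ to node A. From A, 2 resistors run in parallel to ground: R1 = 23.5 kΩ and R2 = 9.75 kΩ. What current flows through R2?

Parallel bank: R_p = 1/(1/23.5 + 1/9.75) = 6.891 kΩ.
V_A by voltage divider: V_A = 5.06 × 6.891/(3.23 + 6.891) = 3.445 mV.
Branch current I = V_A/R2 = 3.445/9.75 = 0.3533 µA.

I ≈ 0.353 µA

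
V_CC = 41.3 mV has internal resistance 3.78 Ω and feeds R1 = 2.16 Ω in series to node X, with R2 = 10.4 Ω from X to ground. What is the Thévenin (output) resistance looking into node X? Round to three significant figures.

R1' = 3.78 + 2.16 = 5.940 Ω (source resistance + R1).
Zeroing V_CC shorts the top of R1' to ground, so R_th = R1' ‖ R2 = 3.781 Ω.

R_th ≈ 3.78 Ω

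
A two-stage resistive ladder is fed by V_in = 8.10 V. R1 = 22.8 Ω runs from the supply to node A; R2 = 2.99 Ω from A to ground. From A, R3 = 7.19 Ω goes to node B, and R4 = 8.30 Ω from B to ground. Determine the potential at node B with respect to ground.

V_B ≈ 0.430 V

Node A sees R2 in parallel with the series input of stage 2, R3 + R4 = 15.49 Ω.
R2 ‖ (R3+R4) = 2.506 Ω.
V_A = 8.10 × 2.506/(22.8 + 2.506) = 0.8022 V.
Then the unloaded second divider: V_B = V_A × R4/(R3+R4) = 0.8022 × 0.5358 = 0.4298 V.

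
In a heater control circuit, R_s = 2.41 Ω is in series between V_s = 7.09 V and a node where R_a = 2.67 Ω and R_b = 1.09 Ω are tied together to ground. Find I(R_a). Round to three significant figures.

I ≈ 0.646 A

Combine the parallel branches: R_p = (1/2.67 + 1/1.09)⁻¹ = 0.7740 Ω.
V_A = 7.09 × 0.7740/3.184 = 1.724 V.
Branch current I = V_A/R_a = 1.724/2.67 = 0.6455 A.
(Check via current divider: I_total = 2.227 A; share G_k/ΣG = 0.2899 → same result.)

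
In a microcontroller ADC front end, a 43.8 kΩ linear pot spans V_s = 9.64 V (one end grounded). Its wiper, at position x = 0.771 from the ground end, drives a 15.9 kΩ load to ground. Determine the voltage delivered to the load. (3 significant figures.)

V_out ≈ 5.00 V

The pot divides into 10.03 kΩ above the wiper and 33.77 kΩ below.
(x·R_p) ‖ R_L = 10.81 kΩ.
Loaded-divider output: V_out = 9.64 × 0.5187 = 5.000 V.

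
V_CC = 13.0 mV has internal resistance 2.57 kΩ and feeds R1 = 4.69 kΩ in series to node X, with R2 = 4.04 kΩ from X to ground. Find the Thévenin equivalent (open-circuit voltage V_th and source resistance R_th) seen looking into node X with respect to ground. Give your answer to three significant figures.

V_th ≈ 4.65 mV, R_th ≈ 2.60 kΩ

R1' = 2.57 + 4.69 = 7.260 kΩ (source resistance + R1).
V_th is the unloaded tap voltage: V_CC · R2/(R1'+R2) = 13.0 × 0.3575 = 4.648 mV.
Zeroing V_CC shorts the top of R1' to ground, so R_th = R1' ‖ R2 = 2.596 kΩ.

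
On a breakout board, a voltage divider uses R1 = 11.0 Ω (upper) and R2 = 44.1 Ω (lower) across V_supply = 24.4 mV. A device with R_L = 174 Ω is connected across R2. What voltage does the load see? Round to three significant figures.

R2 ‖ R_L = (44.1 × 174)/(44.1 + 174) = 35.18 Ω.
Now apply the divider: V_out = 24.4 × 0.7618 = 18.59 mV.
(Unloaded it would be 19.5 mV; the load pulls it down.)

V_out ≈ 18.6 mV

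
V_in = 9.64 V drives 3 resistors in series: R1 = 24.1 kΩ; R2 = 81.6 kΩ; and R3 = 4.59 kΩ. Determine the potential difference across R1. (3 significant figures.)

V ≈ 2.11 V

Total series resistance ΣR = 24.1 + 81.6 + 4.59 = 110.3 kΩ.
By the voltage-divider rule, V = 9.64 × 24.10/110.3 = 2.106 V.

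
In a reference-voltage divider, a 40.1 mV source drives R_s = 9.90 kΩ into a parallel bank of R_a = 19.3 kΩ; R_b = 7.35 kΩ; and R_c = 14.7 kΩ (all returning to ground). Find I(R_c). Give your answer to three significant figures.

Equivalent of the parallel group: R_p = 3.908 kΩ.
Node voltage V_A = V_supply · R_p/(R_s + R_p) = 40.1 × 0.2830 = 11.35 mV.
Branch current I = V_A/R_c = 11.35/14.7 = 0.7720 µA.

I ≈ 0.772 µA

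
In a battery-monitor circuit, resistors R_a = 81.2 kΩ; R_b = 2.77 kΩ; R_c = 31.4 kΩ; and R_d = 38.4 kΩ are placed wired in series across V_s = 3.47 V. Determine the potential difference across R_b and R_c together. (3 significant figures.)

ΣR = 81.2 + 2.77 + 31.4 + 38.4 = 153.8 kΩ.
R_{R_b..R_c} = 2.77 + 31.4 = 34.17 kΩ.
V = V_s · R/ΣR = 3.47 × 0.2222 = 0.7711 V.

V ≈ 0.771 V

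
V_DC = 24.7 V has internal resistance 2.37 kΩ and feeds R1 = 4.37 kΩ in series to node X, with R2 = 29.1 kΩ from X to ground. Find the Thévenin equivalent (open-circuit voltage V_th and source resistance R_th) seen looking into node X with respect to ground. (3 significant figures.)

R1' = 2.37 + 4.37 = 6.740 kΩ (source resistance + R1).
V_th is the unloaded tap voltage: V_DC · R2/(R1'+R2) = 24.7 × 0.8119 = 20.05 V.
With V_DC suppressed (replaced by a short), R_th = R1' ‖ R2 = (6.740 × 29.1)/(6.740 + 29.1) = 5.472 kΩ.

V_th ≈ 20.1 V, R_th ≈ 5.47 kΩ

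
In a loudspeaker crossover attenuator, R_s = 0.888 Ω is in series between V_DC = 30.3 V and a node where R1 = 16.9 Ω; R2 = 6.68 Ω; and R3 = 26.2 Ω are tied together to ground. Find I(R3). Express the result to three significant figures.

Equivalent of the parallel group: R_p = 4.048 Ω.
V_A = 30.3 × 4.048/4.936 = 24.85 V.
Branch current I = V_A/R3 = 24.85/26.2 = 0.9484 A.
(Equivalently: I_total = 6.139 A, then current-divider fraction G_k/ΣG = 0.1545.)

I ≈ 0.948 A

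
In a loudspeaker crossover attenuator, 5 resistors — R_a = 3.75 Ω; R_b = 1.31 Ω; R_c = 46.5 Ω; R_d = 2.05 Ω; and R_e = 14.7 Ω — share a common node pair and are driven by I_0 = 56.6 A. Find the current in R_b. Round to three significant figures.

I ≈ 26.9 A

ΣG = 1/3.75 + 1/1.31 + 1/46.5 + 1/2.05 + 1/14.7 = 1.607.
Current divider: I(R_b) = I_0 · G_k/ΣG = 56.6 × (0.7634/1.607) = 56.6 × 0.4749 = 26.88 A.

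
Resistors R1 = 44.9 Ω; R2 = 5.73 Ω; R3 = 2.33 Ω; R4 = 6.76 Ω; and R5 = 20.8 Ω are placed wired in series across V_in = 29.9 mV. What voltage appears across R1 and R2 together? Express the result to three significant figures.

V ≈ 18.8 mV

Series total: ΣR = 44.9 + 5.73 + 2.33 + 6.76 + 20.8 = 80.52 Ω.
R_{R1..R2} = 44.9 + 5.73 = 50.63 Ω.
Voltage divider: V = V_in · (50.63 / 80.52) = 29.9 × 0.6288 = 18.80 mV.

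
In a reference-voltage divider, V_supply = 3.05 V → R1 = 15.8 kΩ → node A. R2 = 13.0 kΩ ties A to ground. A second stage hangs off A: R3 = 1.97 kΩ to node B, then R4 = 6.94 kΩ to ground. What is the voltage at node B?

The second stage (R3 + R4 = 8.910 kΩ) loads node A in parallel with R2.
Effective lower resistance at A: R2 ‖ 8.910 = 5.287 kΩ.
First divider: V_A = V_supply · 5.287/(15.8 + 5.287) = 0.7647 V.
Then the unloaded second divider: V_B = V_A × R4/(R3+R4) = 0.7647 × 0.7789 = 0.5956 V.

V_B ≈ 0.596 V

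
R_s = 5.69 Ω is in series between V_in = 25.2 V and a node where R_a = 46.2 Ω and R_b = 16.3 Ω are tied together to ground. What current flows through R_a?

I ≈ 0.370 A

Equivalent of the parallel group: R_p = 12.05 Ω.
V_A by voltage divider: V_A = 25.2 × 12.05/(5.69 + 12.05) = 17.12 V.
Branch current I = V_A/R_a = 17.12/46.2 = 0.3705 A.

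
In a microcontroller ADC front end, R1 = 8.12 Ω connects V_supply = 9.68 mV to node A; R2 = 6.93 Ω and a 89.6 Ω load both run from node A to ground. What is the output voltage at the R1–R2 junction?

The load sits in parallel with R2, giving an effective lower resistance R2' = R2·R_L/(R2+R_L) = 6.432 Ω.
Then V_out = V_supply · R2'/(R1 + R2') = 9.68 × 6.432/14.55 = 4.279 mV.
(Unloaded it would be 4.46 mV; the load pulls it down.)

V_out ≈ 4.28 mV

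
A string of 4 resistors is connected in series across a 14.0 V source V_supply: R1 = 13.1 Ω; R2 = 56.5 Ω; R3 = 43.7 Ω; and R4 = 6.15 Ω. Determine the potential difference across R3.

V ≈ 5.12 V

ΣR = 13.1 + 56.5 + 43.7 + 6.15 = 119.5 Ω.
Voltage divider: V = V_supply · (43.70 / 119.5) = 14.0 × 0.3658 = 5.122 V.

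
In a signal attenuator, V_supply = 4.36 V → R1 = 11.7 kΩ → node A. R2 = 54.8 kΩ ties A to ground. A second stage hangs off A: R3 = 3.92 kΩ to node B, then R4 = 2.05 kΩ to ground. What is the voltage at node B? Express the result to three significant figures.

V_B ≈ 0.472 V

Looking into the second stage from A: R3 + R4 = 5.970 kΩ appears in parallel with R2.
R2 ‖ (R3+R4) = 5.384 kΩ.
V_A = 4.36 × 5.384/(11.7 + 5.384) = 1.374 V.
V_B = V_A × 0.3434 = 0.4718 V.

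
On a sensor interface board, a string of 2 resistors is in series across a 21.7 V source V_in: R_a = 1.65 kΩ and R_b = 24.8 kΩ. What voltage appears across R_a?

Series total: ΣR = 1.65 + 24.8 = 26.45 kΩ.
By the voltage-divider rule, V = 21.7 × 1.650/26.45 = 1.354 V.

V ≈ 1.35 V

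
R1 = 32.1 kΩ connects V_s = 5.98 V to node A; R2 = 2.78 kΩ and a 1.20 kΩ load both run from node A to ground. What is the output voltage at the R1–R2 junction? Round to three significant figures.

V_out ≈ 0.152 V

The load sits in parallel with R2, giving an effective lower resistance R2' = R2·R_L/(R2+R_L) = 0.8382 kΩ.
Now apply the divider: V_out = 5.98 × 0.02545 = 0.1522 V.
(Unloaded it would be 0.477 V; the load pulls it down.)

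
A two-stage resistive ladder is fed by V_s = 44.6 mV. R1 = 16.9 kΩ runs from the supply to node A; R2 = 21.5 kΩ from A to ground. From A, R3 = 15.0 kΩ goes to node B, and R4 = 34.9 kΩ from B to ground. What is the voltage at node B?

V_B ≈ 14.7 mV

The second stage (R3 + R4 = 49.90 kΩ) loads node A in parallel with R2.
Effective lower resistance at A: R2 ‖ 49.90 = 15.03 kΩ.
V_A = 44.6 × 15.03/(16.9 + 15.03) = 20.99 mV.
V_B = V_A × 0.6994 = 14.68 mV.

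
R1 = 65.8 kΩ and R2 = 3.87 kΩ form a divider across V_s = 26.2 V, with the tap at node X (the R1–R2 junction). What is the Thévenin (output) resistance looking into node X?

R_th ≈ 3.66 kΩ

Zeroing V_s shorts the top of R1 to ground, so R_th = R1 ‖ R2 = 3.655 kΩ.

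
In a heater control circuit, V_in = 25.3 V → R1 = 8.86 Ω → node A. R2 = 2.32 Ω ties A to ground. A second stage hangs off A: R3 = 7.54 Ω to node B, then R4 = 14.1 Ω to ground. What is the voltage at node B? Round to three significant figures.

V_B ≈ 3.15 V

The second stage (R3 + R4 = 21.64 Ω) loads node A in parallel with R2.
Effective lower resistance at A: R2 ‖ 21.64 = 2.095 Ω.
First divider: V_A = V_in · 2.095/(8.86 + 2.095) = 4.839 V.
V_B = V_A × 0.6516 = 3.153 V.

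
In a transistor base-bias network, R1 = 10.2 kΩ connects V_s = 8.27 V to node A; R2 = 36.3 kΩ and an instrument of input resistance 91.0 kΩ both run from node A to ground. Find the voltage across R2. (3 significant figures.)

V_out ≈ 5.94 V

First combine the lower leg with the load: R2 ‖ R_L = 25.95 kΩ.
Voltage divider with the loaded lower leg: V_out = 8.27 × 25.95/(10.2 + 25.95) = 8.27 × 0.7178 = 5.936 V.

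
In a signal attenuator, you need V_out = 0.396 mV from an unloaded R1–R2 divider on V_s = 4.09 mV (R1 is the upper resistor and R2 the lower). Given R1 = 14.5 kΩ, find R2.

The divider ratio is R2/(R1+R2) = 0.396/4.09 = 0.09682.
R2 = R1 · 0.09682/(1 − 0.09682) = 1.554 kΩ.

R2 ≈ 1.55 kΩ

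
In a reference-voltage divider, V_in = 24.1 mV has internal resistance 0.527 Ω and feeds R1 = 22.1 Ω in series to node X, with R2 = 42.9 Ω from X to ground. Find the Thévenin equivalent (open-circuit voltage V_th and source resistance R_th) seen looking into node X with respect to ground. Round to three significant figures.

V_th ≈ 15.8 mV, R_th ≈ 14.8 Ω

R1' = 0.527 + 22.1 = 22.63 Ω (source resistance + R1).
With X open, the divider is unloaded: V_th = 24.1 × 42.9/65.53 = 15.78 mV.
Zeroing V_in shorts the top of R1' to ground, so R_th = R1' ‖ R2 = 14.81 Ω.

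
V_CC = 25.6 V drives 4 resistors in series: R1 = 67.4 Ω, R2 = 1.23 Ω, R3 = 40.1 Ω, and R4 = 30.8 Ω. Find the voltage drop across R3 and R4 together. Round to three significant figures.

V ≈ 13.0 V

ΣR = 67.4 + 1.23 + 40.1 + 30.8 = 139.5 Ω.
R_{R3..R4} = 40.1 + 30.8 = 70.90 Ω.
Voltage divider: V = V_CC · (70.90 / 139.5) = 25.6 × 0.5081 = 13.01 V.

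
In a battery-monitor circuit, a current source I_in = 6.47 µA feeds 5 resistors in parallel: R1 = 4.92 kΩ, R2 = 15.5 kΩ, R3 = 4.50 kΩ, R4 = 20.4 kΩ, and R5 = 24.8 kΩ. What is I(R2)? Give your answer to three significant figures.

Conductances: ΣG = 1/4.92 + 1/15.5 + 1/4.50 + 1/20.4 + 1/24.8 = 0.5793 (1/kΩ).
R2 takes the fraction G_k/ΣG = 0.06452/0.5793 = 0.1114, so I = 6.47 × 0.1114 = 0.7205 µA.

I ≈ 0.721 µA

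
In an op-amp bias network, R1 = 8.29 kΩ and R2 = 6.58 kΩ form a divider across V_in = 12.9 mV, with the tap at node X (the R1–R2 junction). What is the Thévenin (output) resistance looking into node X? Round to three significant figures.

R_th ≈ 3.67 kΩ

Looking into X with the source shorted: R_th = R1·R2/(R1+R2) = 8.290 × 6.58/14.87 = 3.668 kΩ.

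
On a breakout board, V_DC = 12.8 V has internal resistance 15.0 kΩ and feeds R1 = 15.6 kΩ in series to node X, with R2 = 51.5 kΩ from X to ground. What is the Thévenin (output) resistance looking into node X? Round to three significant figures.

R1' = 15.0 + 15.6 = 30.60 kΩ (source resistance + R1).
Zeroing V_DC shorts the top of R1' to ground, so R_th = R1' ‖ R2 = 19.19 kΩ.

R_th ≈ 19.2 kΩ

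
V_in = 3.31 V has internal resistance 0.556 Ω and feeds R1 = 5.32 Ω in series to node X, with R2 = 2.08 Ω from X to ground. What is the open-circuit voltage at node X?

V_th ≈ 0.865 V

R1' = 0.556 + 5.32 = 5.876 Ω (source resistance + R1).
V_th is the unloaded tap voltage: V_in · R2/(R1'+R2) = 3.31 × 0.2614 = 0.8654 V.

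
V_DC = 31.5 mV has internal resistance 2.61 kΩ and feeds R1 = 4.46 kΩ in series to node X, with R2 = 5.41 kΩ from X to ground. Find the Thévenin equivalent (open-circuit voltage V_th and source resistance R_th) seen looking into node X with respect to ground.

V_th ≈ 13.7 mV, R_th ≈ 3.06 kΩ

R1' = 2.61 + 4.46 = 7.070 kΩ (source resistance + R1).
V_th is the unloaded tap voltage: V_DC · R2/(R1'+R2) = 31.5 × 0.4335 = 13.66 mV.
Looking into X with the source shorted: R_th = R1'·R2/(R1'+R2) = 7.070 × 5.41/12.48 = 3.065 kΩ.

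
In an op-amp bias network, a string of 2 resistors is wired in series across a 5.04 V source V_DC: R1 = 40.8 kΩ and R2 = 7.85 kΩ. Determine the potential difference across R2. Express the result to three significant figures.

Total series resistance ΣR = 40.8 + 7.85 = 48.65 kΩ.
Voltage divider: V = V_DC · (7.850 / 48.65) = 5.04 × 0.1614 = 0.8132 V.

V ≈ 0.813 V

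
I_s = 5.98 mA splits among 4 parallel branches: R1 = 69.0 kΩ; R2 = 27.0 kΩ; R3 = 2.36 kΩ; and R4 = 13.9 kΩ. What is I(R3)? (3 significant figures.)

I ≈ 4.63 mA

Conductances: ΣG = 1/69.0 + 1/27.0 + 1/2.36 + 1/13.9 = 0.5472 (1/kΩ).
By the current-divider rule, I = I_s · G_k/ΣG = 5.98 × 0.7744 = 4.631 mA.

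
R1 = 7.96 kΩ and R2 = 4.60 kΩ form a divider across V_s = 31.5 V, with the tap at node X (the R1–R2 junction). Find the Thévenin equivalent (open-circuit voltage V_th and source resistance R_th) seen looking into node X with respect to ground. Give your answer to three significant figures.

V_th ≈ 11.5 V, R_th ≈ 2.92 kΩ

Open-circuit (no load on X): V_th = V_s · R2/(R1 + R2) = 31.5 × 4.60/(7.960 + 4.60) = 11.54 V.
Looking into X with the source shorted: R_th = R1·R2/(R1+R2) = 7.960 × 4.60/12.56 = 2.915 kΩ.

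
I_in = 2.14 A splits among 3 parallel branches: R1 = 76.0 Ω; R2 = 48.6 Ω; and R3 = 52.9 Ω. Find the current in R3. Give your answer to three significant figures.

Total conductance ΣG = 1/76.0 + 1/48.6 + 1/52.9 = 0.05264 (units of 1/Ω).
Current divider: I(R3) = I_in · G_k/ΣG = 2.14 × (0.01890/0.05264) = 2.14 × 0.3591 = 0.7685 A.

I ≈ 0.769 A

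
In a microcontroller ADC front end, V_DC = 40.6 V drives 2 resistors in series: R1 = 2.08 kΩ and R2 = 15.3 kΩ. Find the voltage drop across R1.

Total series resistance ΣR = 2.08 + 15.3 = 17.38 kΩ.
Voltage divider: V = V_DC · (2.080 / 17.38) = 40.6 × 0.1197 = 4.859 V.

V ≈ 4.86 V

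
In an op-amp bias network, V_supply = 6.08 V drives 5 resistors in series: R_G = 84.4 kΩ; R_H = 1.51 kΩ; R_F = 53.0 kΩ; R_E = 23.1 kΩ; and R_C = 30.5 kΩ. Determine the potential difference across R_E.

V ≈ 0.730 V

ΣR = 84.4 + 1.51 + 53.0 + 23.1 + 30.5 = 192.5 kΩ.
By the voltage-divider rule, V = 6.08 × 23.10/192.5 = 0.7296 V.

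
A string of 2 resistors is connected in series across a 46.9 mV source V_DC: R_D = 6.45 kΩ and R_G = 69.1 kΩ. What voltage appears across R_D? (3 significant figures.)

V ≈ 4.00 mV

ΣR = 6.45 + 69.1 = 75.55 kΩ.
By the voltage-divider rule, V = 46.9 × 6.450/75.55 = 4.004 mV.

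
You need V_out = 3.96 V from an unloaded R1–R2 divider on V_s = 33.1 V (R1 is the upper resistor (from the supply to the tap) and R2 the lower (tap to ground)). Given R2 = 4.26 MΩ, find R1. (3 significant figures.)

R1 ≈ 31.3 MΩ

Required fraction k = V_out/V_s = 0.1196.
So R1 = R2 · (V_s/V_out − 1) = 4.26 × (33.1/3.96 − 1) = 4.26 × 7.359 = 31.35 MΩ.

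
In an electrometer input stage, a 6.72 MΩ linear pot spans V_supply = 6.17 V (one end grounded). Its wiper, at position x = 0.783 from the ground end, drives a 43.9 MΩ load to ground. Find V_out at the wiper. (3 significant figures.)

The pot divides into 1.458 MΩ above the wiper and 5.262 MΩ below.
Lower segment in parallel with the load: 5.262 ‖ 43.9 = 4.699 MΩ.
Loaded-divider output: V_out = 6.17 × 0.7632 = 4.709 V.

V_out ≈ 4.71 V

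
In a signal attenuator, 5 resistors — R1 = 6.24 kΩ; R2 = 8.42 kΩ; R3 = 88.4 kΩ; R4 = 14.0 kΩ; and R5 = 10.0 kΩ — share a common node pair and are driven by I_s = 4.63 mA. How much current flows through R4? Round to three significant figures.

ΣG = 1/6.24 + 1/8.42 + 1/88.4 + 1/14.0 + 1/10.0 = 0.4618.
R4 takes the fraction G_k/ΣG = 0.07143/0.4618 = 0.1547, so I = 4.63 × 0.1547 = 0.7162 mA.

I ≈ 0.716 mA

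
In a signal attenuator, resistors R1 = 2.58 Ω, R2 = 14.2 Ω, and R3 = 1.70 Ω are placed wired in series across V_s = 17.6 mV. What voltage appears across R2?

V ≈ 13.5 mV

Series total: ΣR = 2.58 + 14.2 + 1.70 = 18.48 Ω.
Voltage divider: V = V_s · (14.20 / 18.48) = 17.6 × 0.7684 = 13.52 mV.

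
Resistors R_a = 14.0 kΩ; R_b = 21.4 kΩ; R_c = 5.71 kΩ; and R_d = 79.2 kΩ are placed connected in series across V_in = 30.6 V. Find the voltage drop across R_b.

ΣR = 14.0 + 21.4 + 5.71 + 79.2 = 120.3 kΩ.
V = V_in · R/ΣR = 30.6 × 0.1779 = 5.443 V.

V ≈ 5.44 V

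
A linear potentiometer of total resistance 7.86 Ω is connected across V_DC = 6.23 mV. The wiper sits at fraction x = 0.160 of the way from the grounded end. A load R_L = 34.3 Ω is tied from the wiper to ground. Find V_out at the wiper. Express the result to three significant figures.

The pot divides into 6.602 Ω above the wiper and 1.258 Ω below.
Lower segment in parallel with the load: 1.258 ‖ 34.3 = 1.213 Ω.
Loaded-divider output: V_out = 6.23 × 0.1552 = 0.9670 mV.
(Unloaded: V_out = x·V_DC = 0.997 mV.)

V_out ≈ 0.967 mV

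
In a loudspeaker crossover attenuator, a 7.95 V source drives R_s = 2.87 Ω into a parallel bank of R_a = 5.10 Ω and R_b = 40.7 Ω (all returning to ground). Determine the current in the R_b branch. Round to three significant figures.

Equivalent of the parallel group: R_p = 4.532 Ω.
V_A by voltage divider: V_A = 7.95 × 4.532/(2.87 + 4.532) = 4.868 V.
I(R_b) = V_A / R_b = 4.868/40.7 = 0.1196 A.
(Check via current divider: I_total = 1.074 A; share G_k/ΣG = 0.1114 → same result.)

I ≈ 0.120 A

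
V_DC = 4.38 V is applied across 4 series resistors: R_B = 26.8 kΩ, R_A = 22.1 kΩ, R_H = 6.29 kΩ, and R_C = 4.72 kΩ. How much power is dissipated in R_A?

ΣR = 59.91 kΩ → I = 4.38/59.91 = 0.07311 mA.
P(R_A) = I²·R_A = (0.07311)² × 22.1 = 0.1181 mW.

P ≈ 0.118 mW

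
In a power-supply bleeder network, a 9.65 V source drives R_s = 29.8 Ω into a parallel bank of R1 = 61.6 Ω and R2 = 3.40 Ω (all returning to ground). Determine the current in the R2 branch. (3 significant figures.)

Parallel bank: R_p = 1/(1/61.6 + 1/3.40) = 3.222 Ω.
V_A = 9.65 × 3.222/33.02 = 0.9416 V.
I(R2) = V_A / R2 = 0.9416/3.40 = 0.2769 A.

I ≈ 0.277 A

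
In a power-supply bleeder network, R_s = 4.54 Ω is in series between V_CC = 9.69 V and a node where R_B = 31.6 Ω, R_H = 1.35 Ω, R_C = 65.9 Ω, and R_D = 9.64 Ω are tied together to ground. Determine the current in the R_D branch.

Combine the parallel branches: R_p = (1/31.6 + 1/1.35 + 1/65.9 + 1/9.64)⁻¹ = 1.122 Ω.
V_A by voltage divider: V_A = 9.69 × 1.122/(4.54 + 1.122) = 1.920 V.
I(R_D) = V_A / R_D = 1.920/9.64 = 0.1992 A.

I ≈ 0.199 A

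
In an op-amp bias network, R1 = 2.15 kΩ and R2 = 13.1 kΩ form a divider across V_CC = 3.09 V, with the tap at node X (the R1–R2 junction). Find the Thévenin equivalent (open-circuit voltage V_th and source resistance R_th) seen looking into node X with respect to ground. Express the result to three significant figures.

V_th ≈ 2.65 V, R_th ≈ 1.85 kΩ

V_th is the unloaded tap voltage: V_CC · R2/(R1+R2) = 3.09 × 0.8590 = 2.654 V.
With V_CC suppressed (replaced by a short), R_th = R1 ‖ R2 = (2.150 × 13.1)/(2.150 + 13.1) = 1.847 kΩ.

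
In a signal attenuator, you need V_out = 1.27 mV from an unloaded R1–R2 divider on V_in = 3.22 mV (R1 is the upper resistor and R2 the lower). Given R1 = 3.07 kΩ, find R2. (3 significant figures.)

Required fraction k = V_out/V_in = 0.3944.
R2 = R1 · 0.3944/(1 − 0.3944) = 1.999 kΩ.

R2 ≈ 2.00 kΩ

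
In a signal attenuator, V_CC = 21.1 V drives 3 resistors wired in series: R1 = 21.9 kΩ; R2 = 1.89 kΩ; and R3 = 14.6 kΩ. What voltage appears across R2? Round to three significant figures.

V ≈ 1.04 V

Total series resistance ΣR = 21.9 + 1.89 + 14.6 = 38.39 kΩ.
Voltage divider: V = V_CC · (1.890 / 38.39) = 21.1 × 0.04923 = 1.039 V.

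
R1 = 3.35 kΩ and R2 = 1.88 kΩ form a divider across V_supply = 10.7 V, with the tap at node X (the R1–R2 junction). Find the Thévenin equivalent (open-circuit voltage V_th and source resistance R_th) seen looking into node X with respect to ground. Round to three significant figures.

V_th ≈ 3.85 V, R_th ≈ 1.20 kΩ

With X open, the divider is unloaded: V_th = 10.7 × 1.88/5.230 = 3.846 V.
Looking into X with the source shorted: R_th = R1·R2/(R1+R2) = 3.350 × 1.88/5.230 = 1.204 kΩ.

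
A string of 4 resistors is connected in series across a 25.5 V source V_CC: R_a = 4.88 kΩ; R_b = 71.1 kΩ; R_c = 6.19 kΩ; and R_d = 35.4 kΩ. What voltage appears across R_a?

V ≈ 1.06 V

ΣR = 4.88 + 71.1 + 6.19 + 35.4 = 117.6 kΩ.
By the voltage-divider rule, V = 25.5 × 4.880/117.6 = 1.058 V.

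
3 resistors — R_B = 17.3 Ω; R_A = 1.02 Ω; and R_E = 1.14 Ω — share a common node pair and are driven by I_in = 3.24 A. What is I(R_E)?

I ≈ 1.48 A

Conductances: ΣG = 1/17.3 + 1/1.02 + 1/1.14 = 1.915 (1/Ω).
Current divider: I(R_E) = I_in · G_k/ΣG = 3.24 × (0.8772/1.915) = 3.24 × 0.4580 = 1.484 A.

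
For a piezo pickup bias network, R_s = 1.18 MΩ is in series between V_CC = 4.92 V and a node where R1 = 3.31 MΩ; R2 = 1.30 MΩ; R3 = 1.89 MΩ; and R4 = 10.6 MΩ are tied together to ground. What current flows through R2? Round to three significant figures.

I ≈ 1.26 µA

Parallel bank: R_p = 1/(1/3.31 + 1/1.30 + 1/1.89 + 1/10.6) = 0.5900 MΩ.
V_A by voltage divider: V_A = 4.92 × 0.5900/(1.18 + 0.5900) = 1.640 V.
I(R2) = V_A / R2 = 1.640/1.30 = 1.262 µA.
(Equivalently: I_total = 2.780 µA, then current-divider fraction G_k/ΣG = 0.4539.)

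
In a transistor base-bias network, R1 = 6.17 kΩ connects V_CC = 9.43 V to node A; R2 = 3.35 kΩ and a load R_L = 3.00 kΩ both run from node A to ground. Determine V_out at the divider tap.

R2 ‖ R_L = (3.35 × 3.00)/(3.35 + 3.00) = 1.583 kΩ.
Then V_out = V_CC · R2'/(R1 + R2') = 9.43 × 1.583/7.753 = 1.925 V.

V_out ≈ 1.93 V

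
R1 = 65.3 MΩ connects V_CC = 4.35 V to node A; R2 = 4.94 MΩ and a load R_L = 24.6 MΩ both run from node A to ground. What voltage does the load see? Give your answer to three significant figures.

First combine the lower leg with the load: R2 ‖ R_L = 4.114 MΩ.
Now apply the divider: V_out = 4.35 × 0.05927 = 0.2578 V.

V_out ≈ 0.258 V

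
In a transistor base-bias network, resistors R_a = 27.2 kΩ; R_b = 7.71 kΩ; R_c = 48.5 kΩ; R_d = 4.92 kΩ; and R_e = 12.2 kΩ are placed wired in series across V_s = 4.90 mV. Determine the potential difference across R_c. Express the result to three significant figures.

Series total: ΣR = 27.2 + 7.71 + 48.5 + 4.92 + 12.2 = 100.5 kΩ.
V = V_s · R/ΣR = 4.90 × 0.4824 = 2.364 mV.

V ≈ 2.36 mV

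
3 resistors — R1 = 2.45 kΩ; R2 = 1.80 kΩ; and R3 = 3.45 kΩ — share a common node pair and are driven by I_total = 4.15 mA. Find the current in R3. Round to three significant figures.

I ≈ 0.960 mA

Total conductance ΣG = 1/2.45 + 1/1.80 + 1/3.45 = 1.254 (units of 1/kΩ).
Current divider: I(R3) = I_total · G_k/ΣG = 4.15 × (0.2899/1.254) = 4.15 × 0.2312 = 0.9596 mA.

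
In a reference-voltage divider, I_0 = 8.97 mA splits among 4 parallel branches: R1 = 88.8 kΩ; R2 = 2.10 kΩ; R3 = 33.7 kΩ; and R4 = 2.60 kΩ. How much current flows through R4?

I ≈ 3.83 mA

ΣG = 1/88.8 + 1/2.10 + 1/33.7 + 1/2.60 = 0.9017.
Current divider: I(R4) = I_0 · G_k/ΣG = 8.97 × (0.3846/0.9017) = 8.97 × 0.4265 = 3.826 mA.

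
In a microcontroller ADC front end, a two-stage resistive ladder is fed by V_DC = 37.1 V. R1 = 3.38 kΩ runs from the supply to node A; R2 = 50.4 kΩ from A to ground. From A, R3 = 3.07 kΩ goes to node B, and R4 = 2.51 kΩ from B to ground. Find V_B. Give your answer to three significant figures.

Looking into the second stage from A: R3 + R4 = 5.580 kΩ appears in parallel with R2.
Effective lower resistance at A: R2 ‖ 5.580 = 5.024 kΩ.
V_A = 37.1 × 5.024/(3.38 + 5.024) = 22.18 V.
Then the unloaded second divider: V_B = V_A × R4/(R3+R4) = 22.18 × 0.4498 = 9.976 V.

V_B ≈ 9.98 V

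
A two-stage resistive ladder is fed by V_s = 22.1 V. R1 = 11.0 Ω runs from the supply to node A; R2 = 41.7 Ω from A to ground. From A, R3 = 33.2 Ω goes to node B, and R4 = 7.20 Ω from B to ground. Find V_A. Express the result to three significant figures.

V_A ≈ 14.4 V

Looking into the second stage from A: R3 + R4 = 40.40 Ω appears in parallel with R2.
Effective lower resistance at A: R2 ‖ 40.40 = 20.52 Ω.
V_A = 22.1 × 20.52/(11.0 + 20.52) = 14.39 V.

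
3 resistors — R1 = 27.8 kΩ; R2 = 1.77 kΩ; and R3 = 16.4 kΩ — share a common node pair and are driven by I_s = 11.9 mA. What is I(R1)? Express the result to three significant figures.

ΣG = 1/27.8 + 1/1.77 + 1/16.4 = 0.6619.
Current divider: I(R1) = I_s · G_k/ΣG = 11.9 × (0.03597/0.6619) = 11.9 × 0.05434 = 0.6467 mA.

I ≈ 0.647 mA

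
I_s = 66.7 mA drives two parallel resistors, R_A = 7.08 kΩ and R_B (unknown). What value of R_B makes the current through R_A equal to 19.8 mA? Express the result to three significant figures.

The fraction through R_A equals R_B/(R_A+R_B).
With f = 0.2969, R_B = R_A · f/(1−f) = 7.08 × 0.4222 = 2.989 kΩ.

R_B ≈ 2.99 kΩ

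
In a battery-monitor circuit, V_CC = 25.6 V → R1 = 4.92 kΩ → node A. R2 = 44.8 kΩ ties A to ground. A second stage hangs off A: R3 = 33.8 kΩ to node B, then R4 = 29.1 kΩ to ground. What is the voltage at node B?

V_B ≈ 9.97 V

The second stage (R3 + R4 = 62.90 kΩ) loads node A in parallel with R2.
Effective lower resistance at A: R2 ‖ 62.90 = 26.16 kΩ.
V_A = 25.6 × 26.16/(4.92 + 26.16) = 21.55 V.
Stage 2 is unloaded, so V_B = V_A · R4/(R3+R4) = 21.55 × 29.1/62.90 = 9.969 V.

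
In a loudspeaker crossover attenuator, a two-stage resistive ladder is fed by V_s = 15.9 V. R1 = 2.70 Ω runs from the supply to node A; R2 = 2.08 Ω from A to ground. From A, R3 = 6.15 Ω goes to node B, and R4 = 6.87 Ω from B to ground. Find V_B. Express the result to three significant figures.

The second stage (R3 + R4 = 13.02 Ω) loads node A in parallel with R2.
Effective lower resistance at A: R2 ‖ 13.02 = 1.793 Ω.
First divider: V_A = V_s · 1.793/(2.70 + 1.793) = 6.346 V.
Stage 2 is unloaded, so V_B = V_A · R4/(R3+R4) = 6.346 × 6.87/13.02 = 3.349 V.

V_B ≈ 3.35 V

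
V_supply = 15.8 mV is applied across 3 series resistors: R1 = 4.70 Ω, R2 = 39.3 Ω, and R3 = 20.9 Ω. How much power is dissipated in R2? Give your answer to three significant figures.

Series current I = V_supply/ΣR = 15.8/64.90 = 0.2435 mA.
P(R2) = I²·R2 = (0.2435)² × 39.3 = 2.329 µW.

P ≈ 2.33 µW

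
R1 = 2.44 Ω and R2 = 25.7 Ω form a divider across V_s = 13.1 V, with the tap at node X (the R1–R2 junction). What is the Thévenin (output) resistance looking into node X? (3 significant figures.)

R_th ≈ 2.23 Ω

Zeroing V_s shorts the top of R1 to ground, so R_th = R1 ‖ R2 = 2.228 Ω.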